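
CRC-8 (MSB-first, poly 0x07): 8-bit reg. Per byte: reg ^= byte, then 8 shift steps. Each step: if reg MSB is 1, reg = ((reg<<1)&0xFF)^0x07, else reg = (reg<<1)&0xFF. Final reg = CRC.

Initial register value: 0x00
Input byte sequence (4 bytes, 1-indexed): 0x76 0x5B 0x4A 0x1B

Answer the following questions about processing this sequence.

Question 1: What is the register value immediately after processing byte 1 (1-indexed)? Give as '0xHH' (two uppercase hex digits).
After byte 1 (0x76): reg=0x45

Answer: 0x45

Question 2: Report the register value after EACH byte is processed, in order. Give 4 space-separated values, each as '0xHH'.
0x45 0x5A 0x70 0x16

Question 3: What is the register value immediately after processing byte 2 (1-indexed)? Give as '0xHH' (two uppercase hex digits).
Answer: 0x5A

Derivation:
After byte 1 (0x76): reg=0x45
After byte 2 (0x5B): reg=0x5A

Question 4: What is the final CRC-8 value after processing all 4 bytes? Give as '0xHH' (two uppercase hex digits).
Answer: 0x16

Derivation:
After byte 1 (0x76): reg=0x45
After byte 2 (0x5B): reg=0x5A
After byte 3 (0x4A): reg=0x70
After byte 4 (0x1B): reg=0x16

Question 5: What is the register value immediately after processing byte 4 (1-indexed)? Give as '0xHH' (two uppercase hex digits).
After byte 1 (0x76): reg=0x45
After byte 2 (0x5B): reg=0x5A
After byte 3 (0x4A): reg=0x70
After byte 4 (0x1B): reg=0x16

Answer: 0x16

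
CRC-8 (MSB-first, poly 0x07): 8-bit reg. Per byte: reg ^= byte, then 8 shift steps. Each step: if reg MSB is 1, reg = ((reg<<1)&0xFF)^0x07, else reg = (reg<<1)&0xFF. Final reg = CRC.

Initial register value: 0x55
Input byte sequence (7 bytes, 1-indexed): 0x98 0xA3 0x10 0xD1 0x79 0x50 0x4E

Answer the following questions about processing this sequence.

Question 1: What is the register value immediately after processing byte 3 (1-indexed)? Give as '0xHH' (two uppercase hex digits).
Answer: 0x4B

Derivation:
After byte 1 (0x98): reg=0x6D
After byte 2 (0xA3): reg=0x64
After byte 3 (0x10): reg=0x4B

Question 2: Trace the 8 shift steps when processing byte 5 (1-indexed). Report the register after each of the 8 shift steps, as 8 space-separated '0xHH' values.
Answer: 0x6B 0xD6 0xAB 0x51 0xA2 0x43 0x86 0x0B

Derivation:
After byte 1 (0x98): reg=0x6D
After byte 2 (0xA3): reg=0x64
After byte 3 (0x10): reg=0x4B
After byte 4 (0xD1): reg=0xCF
Register before byte 5: 0xCF
After XOR with byte 0x79: 0xB6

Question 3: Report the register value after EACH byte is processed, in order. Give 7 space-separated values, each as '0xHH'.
0x6D 0x64 0x4B 0xCF 0x0B 0x86 0x76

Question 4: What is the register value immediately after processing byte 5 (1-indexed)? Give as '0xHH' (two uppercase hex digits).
Answer: 0x0B

Derivation:
After byte 1 (0x98): reg=0x6D
After byte 2 (0xA3): reg=0x64
After byte 3 (0x10): reg=0x4B
After byte 4 (0xD1): reg=0xCF
After byte 5 (0x79): reg=0x0B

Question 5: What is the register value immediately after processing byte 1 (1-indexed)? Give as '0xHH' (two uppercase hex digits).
After byte 1 (0x98): reg=0x6D

Answer: 0x6D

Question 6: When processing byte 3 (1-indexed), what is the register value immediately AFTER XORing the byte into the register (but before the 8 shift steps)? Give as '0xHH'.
Answer: 0x74

Derivation:
Register before byte 3: 0x64
Byte 3: 0x10
0x64 XOR 0x10 = 0x74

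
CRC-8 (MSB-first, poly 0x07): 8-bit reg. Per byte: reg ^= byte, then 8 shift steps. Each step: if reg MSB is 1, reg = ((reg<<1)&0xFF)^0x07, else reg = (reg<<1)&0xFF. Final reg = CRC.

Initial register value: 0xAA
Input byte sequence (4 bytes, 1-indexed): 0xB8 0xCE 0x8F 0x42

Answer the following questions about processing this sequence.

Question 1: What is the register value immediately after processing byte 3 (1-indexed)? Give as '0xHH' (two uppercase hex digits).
Answer: 0xEB

Derivation:
After byte 1 (0xB8): reg=0x7E
After byte 2 (0xCE): reg=0x19
After byte 3 (0x8F): reg=0xEB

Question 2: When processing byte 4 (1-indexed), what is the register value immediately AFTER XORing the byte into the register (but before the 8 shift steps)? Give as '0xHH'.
Answer: 0xA9

Derivation:
Register before byte 4: 0xEB
Byte 4: 0x42
0xEB XOR 0x42 = 0xA9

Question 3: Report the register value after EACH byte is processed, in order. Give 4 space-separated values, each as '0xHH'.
0x7E 0x19 0xEB 0x56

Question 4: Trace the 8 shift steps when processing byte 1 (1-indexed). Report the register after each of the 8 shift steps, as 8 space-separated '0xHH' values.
Register before byte 1: 0xAA
After XOR with byte 0xB8: 0x12

Answer: 0x24 0x48 0x90 0x27 0x4E 0x9C 0x3F 0x7E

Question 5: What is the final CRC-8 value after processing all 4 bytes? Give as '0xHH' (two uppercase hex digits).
Answer: 0x56

Derivation:
After byte 1 (0xB8): reg=0x7E
After byte 2 (0xCE): reg=0x19
After byte 3 (0x8F): reg=0xEB
After byte 4 (0x42): reg=0x56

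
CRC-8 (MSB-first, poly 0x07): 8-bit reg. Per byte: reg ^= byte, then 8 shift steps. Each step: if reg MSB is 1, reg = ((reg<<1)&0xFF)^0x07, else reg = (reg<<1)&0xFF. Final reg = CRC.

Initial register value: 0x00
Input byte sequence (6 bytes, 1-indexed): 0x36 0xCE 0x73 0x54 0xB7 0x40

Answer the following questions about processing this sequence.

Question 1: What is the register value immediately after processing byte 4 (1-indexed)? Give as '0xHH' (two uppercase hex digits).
After byte 1 (0x36): reg=0x82
After byte 2 (0xCE): reg=0xE3
After byte 3 (0x73): reg=0xF9
After byte 4 (0x54): reg=0x4A

Answer: 0x4A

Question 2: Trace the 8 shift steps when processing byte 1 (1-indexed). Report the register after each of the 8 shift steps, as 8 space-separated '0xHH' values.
Answer: 0x6C 0xD8 0xB7 0x69 0xD2 0xA3 0x41 0x82

Derivation:
Register before byte 1: 0x00
After XOR with byte 0x36: 0x36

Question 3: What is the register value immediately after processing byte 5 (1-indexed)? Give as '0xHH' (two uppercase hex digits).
Answer: 0xFD

Derivation:
After byte 1 (0x36): reg=0x82
After byte 2 (0xCE): reg=0xE3
After byte 3 (0x73): reg=0xF9
After byte 4 (0x54): reg=0x4A
After byte 5 (0xB7): reg=0xFD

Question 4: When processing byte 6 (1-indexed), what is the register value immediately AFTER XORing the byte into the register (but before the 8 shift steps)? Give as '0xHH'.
Answer: 0xBD

Derivation:
Register before byte 6: 0xFD
Byte 6: 0x40
0xFD XOR 0x40 = 0xBD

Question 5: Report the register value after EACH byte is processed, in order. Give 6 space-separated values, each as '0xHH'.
0x82 0xE3 0xF9 0x4A 0xFD 0x3A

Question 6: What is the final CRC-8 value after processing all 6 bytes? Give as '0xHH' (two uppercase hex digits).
Answer: 0x3A

Derivation:
After byte 1 (0x36): reg=0x82
After byte 2 (0xCE): reg=0xE3
After byte 3 (0x73): reg=0xF9
After byte 4 (0x54): reg=0x4A
After byte 5 (0xB7): reg=0xFD
After byte 6 (0x40): reg=0x3A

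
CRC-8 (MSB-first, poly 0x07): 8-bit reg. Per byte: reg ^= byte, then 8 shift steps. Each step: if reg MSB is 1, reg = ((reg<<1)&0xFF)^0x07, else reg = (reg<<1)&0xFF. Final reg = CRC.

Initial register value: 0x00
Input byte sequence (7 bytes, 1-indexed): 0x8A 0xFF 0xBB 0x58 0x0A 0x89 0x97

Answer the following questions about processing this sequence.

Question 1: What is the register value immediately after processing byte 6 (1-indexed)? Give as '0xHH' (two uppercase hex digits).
Answer: 0x9B

Derivation:
After byte 1 (0x8A): reg=0xBF
After byte 2 (0xFF): reg=0xC7
After byte 3 (0xBB): reg=0x73
After byte 4 (0x58): reg=0xD1
After byte 5 (0x0A): reg=0x0F
After byte 6 (0x89): reg=0x9B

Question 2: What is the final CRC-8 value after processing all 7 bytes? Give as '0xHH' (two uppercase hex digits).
After byte 1 (0x8A): reg=0xBF
After byte 2 (0xFF): reg=0xC7
After byte 3 (0xBB): reg=0x73
After byte 4 (0x58): reg=0xD1
After byte 5 (0x0A): reg=0x0F
After byte 6 (0x89): reg=0x9B
After byte 7 (0x97): reg=0x24

Answer: 0x24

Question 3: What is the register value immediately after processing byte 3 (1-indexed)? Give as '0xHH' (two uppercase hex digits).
After byte 1 (0x8A): reg=0xBF
After byte 2 (0xFF): reg=0xC7
After byte 3 (0xBB): reg=0x73

Answer: 0x73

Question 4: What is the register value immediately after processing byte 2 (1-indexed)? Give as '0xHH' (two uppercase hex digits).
Answer: 0xC7

Derivation:
After byte 1 (0x8A): reg=0xBF
After byte 2 (0xFF): reg=0xC7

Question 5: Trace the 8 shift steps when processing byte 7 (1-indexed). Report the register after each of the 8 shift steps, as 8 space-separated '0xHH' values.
After byte 1 (0x8A): reg=0xBF
After byte 2 (0xFF): reg=0xC7
After byte 3 (0xBB): reg=0x73
After byte 4 (0x58): reg=0xD1
After byte 5 (0x0A): reg=0x0F
After byte 6 (0x89): reg=0x9B
Register before byte 7: 0x9B
After XOR with byte 0x97: 0x0C

Answer: 0x18 0x30 0x60 0xC0 0x87 0x09 0x12 0x24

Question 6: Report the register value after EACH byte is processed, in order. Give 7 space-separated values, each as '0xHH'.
0xBF 0xC7 0x73 0xD1 0x0F 0x9B 0x24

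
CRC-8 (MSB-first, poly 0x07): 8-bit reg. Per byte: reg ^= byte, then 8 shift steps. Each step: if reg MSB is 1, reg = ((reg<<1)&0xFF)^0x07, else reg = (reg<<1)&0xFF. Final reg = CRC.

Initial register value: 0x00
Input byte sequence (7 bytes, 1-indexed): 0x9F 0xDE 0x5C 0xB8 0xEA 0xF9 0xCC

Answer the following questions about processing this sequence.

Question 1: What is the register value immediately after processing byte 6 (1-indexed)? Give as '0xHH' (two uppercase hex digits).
Answer: 0x52

Derivation:
After byte 1 (0x9F): reg=0xD4
After byte 2 (0xDE): reg=0x36
After byte 3 (0x5C): reg=0x11
After byte 4 (0xB8): reg=0x56
After byte 5 (0xEA): reg=0x3D
After byte 6 (0xF9): reg=0x52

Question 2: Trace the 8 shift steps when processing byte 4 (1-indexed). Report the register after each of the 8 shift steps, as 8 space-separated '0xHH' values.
Answer: 0x55 0xAA 0x53 0xA6 0x4B 0x96 0x2B 0x56

Derivation:
After byte 1 (0x9F): reg=0xD4
After byte 2 (0xDE): reg=0x36
After byte 3 (0x5C): reg=0x11
Register before byte 4: 0x11
After XOR with byte 0xB8: 0xA9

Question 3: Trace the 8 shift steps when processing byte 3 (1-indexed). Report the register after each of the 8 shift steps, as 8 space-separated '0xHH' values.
Answer: 0xD4 0xAF 0x59 0xB2 0x63 0xC6 0x8B 0x11

Derivation:
After byte 1 (0x9F): reg=0xD4
After byte 2 (0xDE): reg=0x36
Register before byte 3: 0x36
After XOR with byte 0x5C: 0x6A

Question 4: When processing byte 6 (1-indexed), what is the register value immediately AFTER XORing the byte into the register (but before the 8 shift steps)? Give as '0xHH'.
Register before byte 6: 0x3D
Byte 6: 0xF9
0x3D XOR 0xF9 = 0xC4

Answer: 0xC4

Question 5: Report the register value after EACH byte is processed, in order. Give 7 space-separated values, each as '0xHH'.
0xD4 0x36 0x11 0x56 0x3D 0x52 0xD3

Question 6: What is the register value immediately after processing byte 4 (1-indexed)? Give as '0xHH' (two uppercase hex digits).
After byte 1 (0x9F): reg=0xD4
After byte 2 (0xDE): reg=0x36
After byte 3 (0x5C): reg=0x11
After byte 4 (0xB8): reg=0x56

Answer: 0x56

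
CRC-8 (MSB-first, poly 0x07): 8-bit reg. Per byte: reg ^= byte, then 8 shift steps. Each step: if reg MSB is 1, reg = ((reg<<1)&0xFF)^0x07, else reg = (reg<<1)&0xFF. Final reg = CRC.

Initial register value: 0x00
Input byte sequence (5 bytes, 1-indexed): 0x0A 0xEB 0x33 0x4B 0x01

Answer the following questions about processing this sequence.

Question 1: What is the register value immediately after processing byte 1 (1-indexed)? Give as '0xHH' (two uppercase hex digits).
After byte 1 (0x0A): reg=0x36

Answer: 0x36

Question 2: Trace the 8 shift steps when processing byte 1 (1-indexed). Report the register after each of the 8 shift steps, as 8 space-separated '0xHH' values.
Register before byte 1: 0x00
After XOR with byte 0x0A: 0x0A

Answer: 0x14 0x28 0x50 0xA0 0x47 0x8E 0x1B 0x36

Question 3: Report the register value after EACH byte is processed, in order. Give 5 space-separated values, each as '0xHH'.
0x36 0x1D 0xCA 0x8E 0xA4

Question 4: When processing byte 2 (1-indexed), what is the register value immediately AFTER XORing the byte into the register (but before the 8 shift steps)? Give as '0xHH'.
Register before byte 2: 0x36
Byte 2: 0xEB
0x36 XOR 0xEB = 0xDD

Answer: 0xDD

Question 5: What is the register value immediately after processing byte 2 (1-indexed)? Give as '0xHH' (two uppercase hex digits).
After byte 1 (0x0A): reg=0x36
After byte 2 (0xEB): reg=0x1D

Answer: 0x1D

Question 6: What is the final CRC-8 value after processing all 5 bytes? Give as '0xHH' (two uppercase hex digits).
After byte 1 (0x0A): reg=0x36
After byte 2 (0xEB): reg=0x1D
After byte 3 (0x33): reg=0xCA
After byte 4 (0x4B): reg=0x8E
After byte 5 (0x01): reg=0xA4

Answer: 0xA4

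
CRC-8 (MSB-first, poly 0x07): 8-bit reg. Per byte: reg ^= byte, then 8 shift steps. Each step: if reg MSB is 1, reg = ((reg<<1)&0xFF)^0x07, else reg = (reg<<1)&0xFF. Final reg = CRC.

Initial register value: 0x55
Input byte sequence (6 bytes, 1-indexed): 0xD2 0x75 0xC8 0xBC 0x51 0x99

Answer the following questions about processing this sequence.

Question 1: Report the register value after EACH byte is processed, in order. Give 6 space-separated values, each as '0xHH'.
0x9C 0x91 0x88 0x8C 0x1D 0x95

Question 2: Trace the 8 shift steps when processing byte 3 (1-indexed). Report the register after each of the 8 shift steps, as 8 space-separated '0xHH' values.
Answer: 0xB2 0x63 0xC6 0x8B 0x11 0x22 0x44 0x88

Derivation:
After byte 1 (0xD2): reg=0x9C
After byte 2 (0x75): reg=0x91
Register before byte 3: 0x91
After XOR with byte 0xC8: 0x59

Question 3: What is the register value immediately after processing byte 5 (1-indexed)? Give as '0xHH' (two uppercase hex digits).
Answer: 0x1D

Derivation:
After byte 1 (0xD2): reg=0x9C
After byte 2 (0x75): reg=0x91
After byte 3 (0xC8): reg=0x88
After byte 4 (0xBC): reg=0x8C
After byte 5 (0x51): reg=0x1D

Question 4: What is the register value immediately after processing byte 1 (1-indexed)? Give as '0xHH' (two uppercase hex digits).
Answer: 0x9C

Derivation:
After byte 1 (0xD2): reg=0x9C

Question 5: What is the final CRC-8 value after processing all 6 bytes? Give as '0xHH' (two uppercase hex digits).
Answer: 0x95

Derivation:
After byte 1 (0xD2): reg=0x9C
After byte 2 (0x75): reg=0x91
After byte 3 (0xC8): reg=0x88
After byte 4 (0xBC): reg=0x8C
After byte 5 (0x51): reg=0x1D
After byte 6 (0x99): reg=0x95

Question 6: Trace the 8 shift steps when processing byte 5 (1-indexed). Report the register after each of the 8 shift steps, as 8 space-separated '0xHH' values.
Answer: 0xBD 0x7D 0xFA 0xF3 0xE1 0xC5 0x8D 0x1D

Derivation:
After byte 1 (0xD2): reg=0x9C
After byte 2 (0x75): reg=0x91
After byte 3 (0xC8): reg=0x88
After byte 4 (0xBC): reg=0x8C
Register before byte 5: 0x8C
After XOR with byte 0x51: 0xDD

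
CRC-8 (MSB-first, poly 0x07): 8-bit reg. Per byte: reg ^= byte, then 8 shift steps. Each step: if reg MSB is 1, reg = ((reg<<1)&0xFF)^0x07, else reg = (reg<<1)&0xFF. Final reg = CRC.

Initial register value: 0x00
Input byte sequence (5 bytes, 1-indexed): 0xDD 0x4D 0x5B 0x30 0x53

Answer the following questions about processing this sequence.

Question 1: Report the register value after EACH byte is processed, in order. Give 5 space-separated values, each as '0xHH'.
0x1D 0xB7 0x8A 0x2F 0x73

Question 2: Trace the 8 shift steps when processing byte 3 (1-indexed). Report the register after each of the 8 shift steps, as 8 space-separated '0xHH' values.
Answer: 0xDF 0xB9 0x75 0xEA 0xD3 0xA1 0x45 0x8A

Derivation:
After byte 1 (0xDD): reg=0x1D
After byte 2 (0x4D): reg=0xB7
Register before byte 3: 0xB7
After XOR with byte 0x5B: 0xEC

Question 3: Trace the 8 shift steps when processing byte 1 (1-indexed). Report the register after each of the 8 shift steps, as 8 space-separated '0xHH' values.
Answer: 0xBD 0x7D 0xFA 0xF3 0xE1 0xC5 0x8D 0x1D

Derivation:
Register before byte 1: 0x00
After XOR with byte 0xDD: 0xDD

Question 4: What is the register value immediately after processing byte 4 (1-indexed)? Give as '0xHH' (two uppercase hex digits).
Answer: 0x2F

Derivation:
After byte 1 (0xDD): reg=0x1D
After byte 2 (0x4D): reg=0xB7
After byte 3 (0x5B): reg=0x8A
After byte 4 (0x30): reg=0x2F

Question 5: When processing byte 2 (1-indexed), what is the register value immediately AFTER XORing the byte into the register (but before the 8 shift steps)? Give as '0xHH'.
Answer: 0x50

Derivation:
Register before byte 2: 0x1D
Byte 2: 0x4D
0x1D XOR 0x4D = 0x50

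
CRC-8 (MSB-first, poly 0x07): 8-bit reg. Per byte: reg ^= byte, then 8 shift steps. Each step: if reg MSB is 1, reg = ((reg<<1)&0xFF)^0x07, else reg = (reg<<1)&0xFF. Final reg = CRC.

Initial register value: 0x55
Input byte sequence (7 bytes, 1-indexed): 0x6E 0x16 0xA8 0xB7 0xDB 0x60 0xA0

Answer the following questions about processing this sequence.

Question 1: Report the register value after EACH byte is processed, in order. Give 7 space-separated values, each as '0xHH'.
0xA1 0x0C 0x75 0x40 0xC8 0x51 0xD9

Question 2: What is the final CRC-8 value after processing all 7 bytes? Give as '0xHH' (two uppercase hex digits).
After byte 1 (0x6E): reg=0xA1
After byte 2 (0x16): reg=0x0C
After byte 3 (0xA8): reg=0x75
After byte 4 (0xB7): reg=0x40
After byte 5 (0xDB): reg=0xC8
After byte 6 (0x60): reg=0x51
After byte 7 (0xA0): reg=0xD9

Answer: 0xD9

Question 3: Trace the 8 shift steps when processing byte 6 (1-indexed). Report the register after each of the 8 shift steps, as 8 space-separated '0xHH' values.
Answer: 0x57 0xAE 0x5B 0xB6 0x6B 0xD6 0xAB 0x51

Derivation:
After byte 1 (0x6E): reg=0xA1
After byte 2 (0x16): reg=0x0C
After byte 3 (0xA8): reg=0x75
After byte 4 (0xB7): reg=0x40
After byte 5 (0xDB): reg=0xC8
Register before byte 6: 0xC8
After XOR with byte 0x60: 0xA8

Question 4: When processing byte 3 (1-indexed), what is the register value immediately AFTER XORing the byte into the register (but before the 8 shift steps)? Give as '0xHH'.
Register before byte 3: 0x0C
Byte 3: 0xA8
0x0C XOR 0xA8 = 0xA4

Answer: 0xA4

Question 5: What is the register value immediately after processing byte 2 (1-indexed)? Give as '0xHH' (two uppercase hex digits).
After byte 1 (0x6E): reg=0xA1
After byte 2 (0x16): reg=0x0C

Answer: 0x0C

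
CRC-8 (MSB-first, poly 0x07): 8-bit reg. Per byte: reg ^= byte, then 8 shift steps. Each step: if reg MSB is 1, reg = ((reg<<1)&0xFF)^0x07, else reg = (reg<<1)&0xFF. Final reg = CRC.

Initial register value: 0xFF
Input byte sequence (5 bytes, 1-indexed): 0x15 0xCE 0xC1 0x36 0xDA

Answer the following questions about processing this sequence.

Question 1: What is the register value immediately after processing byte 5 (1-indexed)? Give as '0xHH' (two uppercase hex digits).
Answer: 0xE1

Derivation:
After byte 1 (0x15): reg=0x98
After byte 2 (0xCE): reg=0xA5
After byte 3 (0xC1): reg=0x3B
After byte 4 (0x36): reg=0x23
After byte 5 (0xDA): reg=0xE1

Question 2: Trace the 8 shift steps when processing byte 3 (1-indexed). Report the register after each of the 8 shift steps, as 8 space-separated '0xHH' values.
Answer: 0xC8 0x97 0x29 0x52 0xA4 0x4F 0x9E 0x3B

Derivation:
After byte 1 (0x15): reg=0x98
After byte 2 (0xCE): reg=0xA5
Register before byte 3: 0xA5
After XOR with byte 0xC1: 0x64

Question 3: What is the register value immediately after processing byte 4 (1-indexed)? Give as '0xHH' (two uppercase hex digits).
Answer: 0x23

Derivation:
After byte 1 (0x15): reg=0x98
After byte 2 (0xCE): reg=0xA5
After byte 3 (0xC1): reg=0x3B
After byte 4 (0x36): reg=0x23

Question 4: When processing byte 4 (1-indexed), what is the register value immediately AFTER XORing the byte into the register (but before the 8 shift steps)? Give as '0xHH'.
Register before byte 4: 0x3B
Byte 4: 0x36
0x3B XOR 0x36 = 0x0D

Answer: 0x0D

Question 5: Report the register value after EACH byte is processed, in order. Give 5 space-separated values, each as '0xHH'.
0x98 0xA5 0x3B 0x23 0xE1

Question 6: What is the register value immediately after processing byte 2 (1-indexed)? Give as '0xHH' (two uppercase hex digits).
Answer: 0xA5

Derivation:
After byte 1 (0x15): reg=0x98
After byte 2 (0xCE): reg=0xA5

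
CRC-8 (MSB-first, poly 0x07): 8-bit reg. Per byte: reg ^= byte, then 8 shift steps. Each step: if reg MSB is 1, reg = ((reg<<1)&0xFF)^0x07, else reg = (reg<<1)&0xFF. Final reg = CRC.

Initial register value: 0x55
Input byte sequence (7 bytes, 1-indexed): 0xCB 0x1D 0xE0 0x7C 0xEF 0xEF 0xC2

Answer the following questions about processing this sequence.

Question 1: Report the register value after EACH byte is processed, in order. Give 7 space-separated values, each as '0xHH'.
0xD3 0x64 0x95 0x91 0x7D 0xF7 0x8B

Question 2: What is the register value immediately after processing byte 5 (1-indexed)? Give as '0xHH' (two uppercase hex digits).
After byte 1 (0xCB): reg=0xD3
After byte 2 (0x1D): reg=0x64
After byte 3 (0xE0): reg=0x95
After byte 4 (0x7C): reg=0x91
After byte 5 (0xEF): reg=0x7D

Answer: 0x7D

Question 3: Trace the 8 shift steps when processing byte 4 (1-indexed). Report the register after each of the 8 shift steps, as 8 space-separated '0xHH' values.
After byte 1 (0xCB): reg=0xD3
After byte 2 (0x1D): reg=0x64
After byte 3 (0xE0): reg=0x95
Register before byte 4: 0x95
After XOR with byte 0x7C: 0xE9

Answer: 0xD5 0xAD 0x5D 0xBA 0x73 0xE6 0xCB 0x91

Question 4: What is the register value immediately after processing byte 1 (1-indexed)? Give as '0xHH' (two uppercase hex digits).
Answer: 0xD3

Derivation:
After byte 1 (0xCB): reg=0xD3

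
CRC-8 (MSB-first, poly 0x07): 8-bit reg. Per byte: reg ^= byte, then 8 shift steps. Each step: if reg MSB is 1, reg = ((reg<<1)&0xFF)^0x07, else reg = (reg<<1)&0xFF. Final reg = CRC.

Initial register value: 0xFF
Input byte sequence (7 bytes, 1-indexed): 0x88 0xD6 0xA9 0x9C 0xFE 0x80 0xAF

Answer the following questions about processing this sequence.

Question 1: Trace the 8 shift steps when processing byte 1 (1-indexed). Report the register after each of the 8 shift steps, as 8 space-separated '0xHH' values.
Answer: 0xEE 0xDB 0xB1 0x65 0xCA 0x93 0x21 0x42

Derivation:
Register before byte 1: 0xFF
After XOR with byte 0x88: 0x77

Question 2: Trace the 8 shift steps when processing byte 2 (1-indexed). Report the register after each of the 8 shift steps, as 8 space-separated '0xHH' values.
After byte 1 (0x88): reg=0x42
Register before byte 2: 0x42
After XOR with byte 0xD6: 0x94

Answer: 0x2F 0x5E 0xBC 0x7F 0xFE 0xFB 0xF1 0xE5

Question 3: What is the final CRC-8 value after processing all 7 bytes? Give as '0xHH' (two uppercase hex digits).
Answer: 0x52

Derivation:
After byte 1 (0x88): reg=0x42
After byte 2 (0xD6): reg=0xE5
After byte 3 (0xA9): reg=0xE3
After byte 4 (0x9C): reg=0x7A
After byte 5 (0xFE): reg=0x95
After byte 6 (0x80): reg=0x6B
After byte 7 (0xAF): reg=0x52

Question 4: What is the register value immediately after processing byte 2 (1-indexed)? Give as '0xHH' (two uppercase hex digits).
After byte 1 (0x88): reg=0x42
After byte 2 (0xD6): reg=0xE5

Answer: 0xE5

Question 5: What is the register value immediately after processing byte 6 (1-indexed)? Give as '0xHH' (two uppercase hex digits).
Answer: 0x6B

Derivation:
After byte 1 (0x88): reg=0x42
After byte 2 (0xD6): reg=0xE5
After byte 3 (0xA9): reg=0xE3
After byte 4 (0x9C): reg=0x7A
After byte 5 (0xFE): reg=0x95
After byte 6 (0x80): reg=0x6B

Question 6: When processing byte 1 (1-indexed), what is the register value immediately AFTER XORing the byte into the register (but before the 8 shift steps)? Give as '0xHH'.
Answer: 0x77

Derivation:
Register before byte 1: 0xFF
Byte 1: 0x88
0xFF XOR 0x88 = 0x77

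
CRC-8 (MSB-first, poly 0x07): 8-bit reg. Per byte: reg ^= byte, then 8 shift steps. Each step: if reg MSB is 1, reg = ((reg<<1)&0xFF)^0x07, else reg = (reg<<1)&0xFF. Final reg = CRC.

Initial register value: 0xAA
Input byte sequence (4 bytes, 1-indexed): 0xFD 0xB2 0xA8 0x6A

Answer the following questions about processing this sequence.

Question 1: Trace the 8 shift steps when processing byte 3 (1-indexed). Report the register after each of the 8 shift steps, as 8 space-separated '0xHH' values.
Answer: 0xB7 0x69 0xD2 0xA3 0x41 0x82 0x03 0x06

Derivation:
After byte 1 (0xFD): reg=0xA2
After byte 2 (0xB2): reg=0x70
Register before byte 3: 0x70
After XOR with byte 0xA8: 0xD8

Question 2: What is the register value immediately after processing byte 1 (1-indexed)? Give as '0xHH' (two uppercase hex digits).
Answer: 0xA2

Derivation:
After byte 1 (0xFD): reg=0xA2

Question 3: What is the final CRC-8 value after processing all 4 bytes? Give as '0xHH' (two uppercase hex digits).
Answer: 0x03

Derivation:
After byte 1 (0xFD): reg=0xA2
After byte 2 (0xB2): reg=0x70
After byte 3 (0xA8): reg=0x06
After byte 4 (0x6A): reg=0x03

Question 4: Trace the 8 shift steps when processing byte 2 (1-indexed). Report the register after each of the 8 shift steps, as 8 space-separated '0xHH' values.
Answer: 0x20 0x40 0x80 0x07 0x0E 0x1C 0x38 0x70

Derivation:
After byte 1 (0xFD): reg=0xA2
Register before byte 2: 0xA2
After XOR with byte 0xB2: 0x10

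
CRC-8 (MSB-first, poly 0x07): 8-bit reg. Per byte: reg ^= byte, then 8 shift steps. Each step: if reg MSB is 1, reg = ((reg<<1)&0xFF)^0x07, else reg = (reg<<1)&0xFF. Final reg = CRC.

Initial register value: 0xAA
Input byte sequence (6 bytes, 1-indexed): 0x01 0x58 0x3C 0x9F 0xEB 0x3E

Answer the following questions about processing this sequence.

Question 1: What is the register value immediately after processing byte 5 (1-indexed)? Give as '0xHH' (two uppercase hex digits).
After byte 1 (0x01): reg=0x58
After byte 2 (0x58): reg=0x00
After byte 3 (0x3C): reg=0xB4
After byte 4 (0x9F): reg=0xD1
After byte 5 (0xEB): reg=0xA6

Answer: 0xA6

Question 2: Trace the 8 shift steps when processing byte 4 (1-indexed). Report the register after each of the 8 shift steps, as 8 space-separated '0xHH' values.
After byte 1 (0x01): reg=0x58
After byte 2 (0x58): reg=0x00
After byte 3 (0x3C): reg=0xB4
Register before byte 4: 0xB4
After XOR with byte 0x9F: 0x2B

Answer: 0x56 0xAC 0x5F 0xBE 0x7B 0xF6 0xEB 0xD1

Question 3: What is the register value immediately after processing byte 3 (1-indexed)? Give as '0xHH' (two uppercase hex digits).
Answer: 0xB4

Derivation:
After byte 1 (0x01): reg=0x58
After byte 2 (0x58): reg=0x00
After byte 3 (0x3C): reg=0xB4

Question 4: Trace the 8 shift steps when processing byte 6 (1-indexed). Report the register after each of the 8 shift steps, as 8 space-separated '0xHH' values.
After byte 1 (0x01): reg=0x58
After byte 2 (0x58): reg=0x00
After byte 3 (0x3C): reg=0xB4
After byte 4 (0x9F): reg=0xD1
After byte 5 (0xEB): reg=0xA6
Register before byte 6: 0xA6
After XOR with byte 0x3E: 0x98

Answer: 0x37 0x6E 0xDC 0xBF 0x79 0xF2 0xE3 0xC1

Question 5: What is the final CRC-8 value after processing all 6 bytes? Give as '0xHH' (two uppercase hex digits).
After byte 1 (0x01): reg=0x58
After byte 2 (0x58): reg=0x00
After byte 3 (0x3C): reg=0xB4
After byte 4 (0x9F): reg=0xD1
After byte 5 (0xEB): reg=0xA6
After byte 6 (0x3E): reg=0xC1

Answer: 0xC1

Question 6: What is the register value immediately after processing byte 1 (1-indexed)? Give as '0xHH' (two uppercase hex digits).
Answer: 0x58

Derivation:
After byte 1 (0x01): reg=0x58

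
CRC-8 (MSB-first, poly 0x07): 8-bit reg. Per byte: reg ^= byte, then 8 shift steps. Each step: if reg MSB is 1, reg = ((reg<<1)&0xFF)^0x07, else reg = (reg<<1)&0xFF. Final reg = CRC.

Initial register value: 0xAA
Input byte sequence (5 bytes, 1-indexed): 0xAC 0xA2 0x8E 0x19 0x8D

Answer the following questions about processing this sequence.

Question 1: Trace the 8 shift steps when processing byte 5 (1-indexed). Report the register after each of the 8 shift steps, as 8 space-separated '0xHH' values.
After byte 1 (0xAC): reg=0x12
After byte 2 (0xA2): reg=0x19
After byte 3 (0x8E): reg=0xEC
After byte 4 (0x19): reg=0xC5
Register before byte 5: 0xC5
After XOR with byte 0x8D: 0x48

Answer: 0x90 0x27 0x4E 0x9C 0x3F 0x7E 0xFC 0xFF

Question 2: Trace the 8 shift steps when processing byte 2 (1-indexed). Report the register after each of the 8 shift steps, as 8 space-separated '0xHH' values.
Answer: 0x67 0xCE 0x9B 0x31 0x62 0xC4 0x8F 0x19

Derivation:
After byte 1 (0xAC): reg=0x12
Register before byte 2: 0x12
After XOR with byte 0xA2: 0xB0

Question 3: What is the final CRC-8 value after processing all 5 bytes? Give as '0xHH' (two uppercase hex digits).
After byte 1 (0xAC): reg=0x12
After byte 2 (0xA2): reg=0x19
After byte 3 (0x8E): reg=0xEC
After byte 4 (0x19): reg=0xC5
After byte 5 (0x8D): reg=0xFF

Answer: 0xFF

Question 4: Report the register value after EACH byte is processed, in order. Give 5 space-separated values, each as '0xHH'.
0x12 0x19 0xEC 0xC5 0xFF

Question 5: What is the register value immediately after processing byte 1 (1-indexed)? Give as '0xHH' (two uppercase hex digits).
Answer: 0x12

Derivation:
After byte 1 (0xAC): reg=0x12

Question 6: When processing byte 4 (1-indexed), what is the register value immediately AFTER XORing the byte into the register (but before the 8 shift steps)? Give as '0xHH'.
Answer: 0xF5

Derivation:
Register before byte 4: 0xEC
Byte 4: 0x19
0xEC XOR 0x19 = 0xF5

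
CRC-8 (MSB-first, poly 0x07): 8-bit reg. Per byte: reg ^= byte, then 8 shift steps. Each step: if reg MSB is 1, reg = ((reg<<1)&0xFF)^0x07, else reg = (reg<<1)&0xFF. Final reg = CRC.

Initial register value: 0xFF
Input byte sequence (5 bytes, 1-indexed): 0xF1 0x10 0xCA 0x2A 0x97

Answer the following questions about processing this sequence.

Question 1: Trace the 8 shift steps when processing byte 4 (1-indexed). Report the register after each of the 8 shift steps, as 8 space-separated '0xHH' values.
Answer: 0x52 0xA4 0x4F 0x9E 0x3B 0x76 0xEC 0xDF

Derivation:
After byte 1 (0xF1): reg=0x2A
After byte 2 (0x10): reg=0xA6
After byte 3 (0xCA): reg=0x03
Register before byte 4: 0x03
After XOR with byte 0x2A: 0x29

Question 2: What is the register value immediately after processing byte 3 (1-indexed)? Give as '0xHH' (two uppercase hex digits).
After byte 1 (0xF1): reg=0x2A
After byte 2 (0x10): reg=0xA6
After byte 3 (0xCA): reg=0x03

Answer: 0x03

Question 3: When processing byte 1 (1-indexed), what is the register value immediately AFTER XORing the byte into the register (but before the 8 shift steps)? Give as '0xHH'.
Register before byte 1: 0xFF
Byte 1: 0xF1
0xFF XOR 0xF1 = 0x0E

Answer: 0x0E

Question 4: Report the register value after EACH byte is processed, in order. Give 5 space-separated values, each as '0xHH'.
0x2A 0xA6 0x03 0xDF 0xFF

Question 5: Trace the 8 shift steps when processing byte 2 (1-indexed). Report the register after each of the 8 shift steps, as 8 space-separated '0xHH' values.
Answer: 0x74 0xE8 0xD7 0xA9 0x55 0xAA 0x53 0xA6

Derivation:
After byte 1 (0xF1): reg=0x2A
Register before byte 2: 0x2A
After XOR with byte 0x10: 0x3A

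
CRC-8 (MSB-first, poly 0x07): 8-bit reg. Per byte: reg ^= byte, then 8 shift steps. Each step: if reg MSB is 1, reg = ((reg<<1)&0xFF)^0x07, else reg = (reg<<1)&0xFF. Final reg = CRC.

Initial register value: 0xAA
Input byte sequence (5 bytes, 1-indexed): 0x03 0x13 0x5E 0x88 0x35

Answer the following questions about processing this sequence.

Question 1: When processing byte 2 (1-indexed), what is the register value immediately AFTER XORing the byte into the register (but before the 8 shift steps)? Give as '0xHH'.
Answer: 0x45

Derivation:
Register before byte 2: 0x56
Byte 2: 0x13
0x56 XOR 0x13 = 0x45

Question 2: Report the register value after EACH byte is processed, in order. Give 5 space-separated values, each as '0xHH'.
0x56 0xDC 0x87 0x2D 0x48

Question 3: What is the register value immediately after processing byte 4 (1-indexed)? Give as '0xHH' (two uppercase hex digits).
Answer: 0x2D

Derivation:
After byte 1 (0x03): reg=0x56
After byte 2 (0x13): reg=0xDC
After byte 3 (0x5E): reg=0x87
After byte 4 (0x88): reg=0x2D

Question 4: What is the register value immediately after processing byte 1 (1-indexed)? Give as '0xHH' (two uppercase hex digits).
Answer: 0x56

Derivation:
After byte 1 (0x03): reg=0x56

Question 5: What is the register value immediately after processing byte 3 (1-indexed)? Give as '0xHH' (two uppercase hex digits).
After byte 1 (0x03): reg=0x56
After byte 2 (0x13): reg=0xDC
After byte 3 (0x5E): reg=0x87

Answer: 0x87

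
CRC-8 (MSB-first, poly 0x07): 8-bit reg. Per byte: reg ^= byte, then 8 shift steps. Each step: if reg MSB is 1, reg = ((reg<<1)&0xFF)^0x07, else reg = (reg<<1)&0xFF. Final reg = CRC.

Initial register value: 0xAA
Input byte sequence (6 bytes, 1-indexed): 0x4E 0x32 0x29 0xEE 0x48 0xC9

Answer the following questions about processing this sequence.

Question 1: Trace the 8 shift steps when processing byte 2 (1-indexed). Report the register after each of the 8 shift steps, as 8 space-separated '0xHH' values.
Answer: 0x07 0x0E 0x1C 0x38 0x70 0xE0 0xC7 0x89

Derivation:
After byte 1 (0x4E): reg=0xB2
Register before byte 2: 0xB2
After XOR with byte 0x32: 0x80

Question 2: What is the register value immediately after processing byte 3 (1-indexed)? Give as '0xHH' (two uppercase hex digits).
Answer: 0x69

Derivation:
After byte 1 (0x4E): reg=0xB2
After byte 2 (0x32): reg=0x89
After byte 3 (0x29): reg=0x69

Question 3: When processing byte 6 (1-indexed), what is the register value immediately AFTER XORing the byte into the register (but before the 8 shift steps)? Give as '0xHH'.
Register before byte 6: 0x22
Byte 6: 0xC9
0x22 XOR 0xC9 = 0xEB

Answer: 0xEB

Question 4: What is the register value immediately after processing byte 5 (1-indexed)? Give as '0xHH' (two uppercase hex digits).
Answer: 0x22

Derivation:
After byte 1 (0x4E): reg=0xB2
After byte 2 (0x32): reg=0x89
After byte 3 (0x29): reg=0x69
After byte 4 (0xEE): reg=0x9C
After byte 5 (0x48): reg=0x22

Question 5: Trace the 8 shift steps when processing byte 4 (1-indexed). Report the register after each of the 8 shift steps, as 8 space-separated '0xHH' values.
After byte 1 (0x4E): reg=0xB2
After byte 2 (0x32): reg=0x89
After byte 3 (0x29): reg=0x69
Register before byte 4: 0x69
After XOR with byte 0xEE: 0x87

Answer: 0x09 0x12 0x24 0x48 0x90 0x27 0x4E 0x9C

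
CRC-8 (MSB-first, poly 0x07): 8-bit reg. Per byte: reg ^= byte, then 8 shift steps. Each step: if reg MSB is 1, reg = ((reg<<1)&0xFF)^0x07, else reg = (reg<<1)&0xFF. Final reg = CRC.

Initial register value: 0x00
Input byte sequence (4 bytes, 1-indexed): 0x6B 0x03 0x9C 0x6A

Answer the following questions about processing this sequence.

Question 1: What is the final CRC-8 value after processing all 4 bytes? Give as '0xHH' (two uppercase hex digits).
Answer: 0x6E

Derivation:
After byte 1 (0x6B): reg=0x16
After byte 2 (0x03): reg=0x6B
After byte 3 (0x9C): reg=0xCB
After byte 4 (0x6A): reg=0x6E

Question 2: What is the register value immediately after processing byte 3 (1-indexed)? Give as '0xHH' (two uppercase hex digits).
After byte 1 (0x6B): reg=0x16
After byte 2 (0x03): reg=0x6B
After byte 3 (0x9C): reg=0xCB

Answer: 0xCB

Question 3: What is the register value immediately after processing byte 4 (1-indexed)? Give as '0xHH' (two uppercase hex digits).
After byte 1 (0x6B): reg=0x16
After byte 2 (0x03): reg=0x6B
After byte 3 (0x9C): reg=0xCB
After byte 4 (0x6A): reg=0x6E

Answer: 0x6E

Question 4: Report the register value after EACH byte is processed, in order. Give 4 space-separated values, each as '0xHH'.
0x16 0x6B 0xCB 0x6E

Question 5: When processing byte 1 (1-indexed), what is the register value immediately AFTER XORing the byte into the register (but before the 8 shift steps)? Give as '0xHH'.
Answer: 0x6B

Derivation:
Register before byte 1: 0x00
Byte 1: 0x6B
0x00 XOR 0x6B = 0x6B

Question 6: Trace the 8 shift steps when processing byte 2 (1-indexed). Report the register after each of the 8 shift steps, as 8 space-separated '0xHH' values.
After byte 1 (0x6B): reg=0x16
Register before byte 2: 0x16
After XOR with byte 0x03: 0x15

Answer: 0x2A 0x54 0xA8 0x57 0xAE 0x5B 0xB6 0x6B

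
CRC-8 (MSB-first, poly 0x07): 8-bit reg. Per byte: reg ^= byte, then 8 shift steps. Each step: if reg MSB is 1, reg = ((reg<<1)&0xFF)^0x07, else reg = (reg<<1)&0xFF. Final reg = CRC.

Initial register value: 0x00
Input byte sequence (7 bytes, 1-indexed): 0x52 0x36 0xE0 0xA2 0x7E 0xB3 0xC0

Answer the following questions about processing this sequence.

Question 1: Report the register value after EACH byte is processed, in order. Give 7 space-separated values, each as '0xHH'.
0xB9 0xA4 0xDB 0x68 0x62 0x39 0xE1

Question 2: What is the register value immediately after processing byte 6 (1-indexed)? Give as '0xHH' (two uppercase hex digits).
After byte 1 (0x52): reg=0xB9
After byte 2 (0x36): reg=0xA4
After byte 3 (0xE0): reg=0xDB
After byte 4 (0xA2): reg=0x68
After byte 5 (0x7E): reg=0x62
After byte 6 (0xB3): reg=0x39

Answer: 0x39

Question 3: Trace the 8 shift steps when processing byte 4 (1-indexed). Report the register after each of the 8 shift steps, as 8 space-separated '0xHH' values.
Answer: 0xF2 0xE3 0xC1 0x85 0x0D 0x1A 0x34 0x68

Derivation:
After byte 1 (0x52): reg=0xB9
After byte 2 (0x36): reg=0xA4
After byte 3 (0xE0): reg=0xDB
Register before byte 4: 0xDB
After XOR with byte 0xA2: 0x79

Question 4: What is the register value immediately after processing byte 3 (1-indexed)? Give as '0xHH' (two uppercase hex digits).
Answer: 0xDB

Derivation:
After byte 1 (0x52): reg=0xB9
After byte 2 (0x36): reg=0xA4
After byte 3 (0xE0): reg=0xDB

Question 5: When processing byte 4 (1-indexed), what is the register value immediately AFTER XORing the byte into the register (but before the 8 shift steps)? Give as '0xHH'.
Register before byte 4: 0xDB
Byte 4: 0xA2
0xDB XOR 0xA2 = 0x79

Answer: 0x79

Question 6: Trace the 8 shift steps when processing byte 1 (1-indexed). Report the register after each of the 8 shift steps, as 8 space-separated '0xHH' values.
Answer: 0xA4 0x4F 0x9E 0x3B 0x76 0xEC 0xDF 0xB9

Derivation:
Register before byte 1: 0x00
After XOR with byte 0x52: 0x52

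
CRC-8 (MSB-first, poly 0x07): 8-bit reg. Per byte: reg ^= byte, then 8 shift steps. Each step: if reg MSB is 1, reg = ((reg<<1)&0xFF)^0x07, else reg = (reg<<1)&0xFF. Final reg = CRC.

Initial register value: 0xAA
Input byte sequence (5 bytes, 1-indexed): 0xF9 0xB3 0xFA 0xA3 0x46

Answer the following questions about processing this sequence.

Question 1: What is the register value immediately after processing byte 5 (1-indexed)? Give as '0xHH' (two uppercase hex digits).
Answer: 0xE7

Derivation:
After byte 1 (0xF9): reg=0xBE
After byte 2 (0xB3): reg=0x23
After byte 3 (0xFA): reg=0x01
After byte 4 (0xA3): reg=0x67
After byte 5 (0x46): reg=0xE7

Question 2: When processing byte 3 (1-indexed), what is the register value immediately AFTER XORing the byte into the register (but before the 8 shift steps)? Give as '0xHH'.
Register before byte 3: 0x23
Byte 3: 0xFA
0x23 XOR 0xFA = 0xD9

Answer: 0xD9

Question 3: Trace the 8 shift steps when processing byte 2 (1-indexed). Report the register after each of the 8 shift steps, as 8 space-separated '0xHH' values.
After byte 1 (0xF9): reg=0xBE
Register before byte 2: 0xBE
After XOR with byte 0xB3: 0x0D

Answer: 0x1A 0x34 0x68 0xD0 0xA7 0x49 0x92 0x23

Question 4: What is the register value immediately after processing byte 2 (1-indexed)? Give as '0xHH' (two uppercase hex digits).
After byte 1 (0xF9): reg=0xBE
After byte 2 (0xB3): reg=0x23

Answer: 0x23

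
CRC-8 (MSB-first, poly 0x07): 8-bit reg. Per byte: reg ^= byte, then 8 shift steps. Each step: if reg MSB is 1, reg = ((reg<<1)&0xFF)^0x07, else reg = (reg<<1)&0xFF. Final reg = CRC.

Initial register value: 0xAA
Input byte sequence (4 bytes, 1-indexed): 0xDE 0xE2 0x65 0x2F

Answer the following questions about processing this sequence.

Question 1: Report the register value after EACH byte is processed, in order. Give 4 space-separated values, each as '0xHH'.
0x4B 0x56 0x99 0x0B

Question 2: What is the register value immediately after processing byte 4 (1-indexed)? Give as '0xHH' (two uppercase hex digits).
Answer: 0x0B

Derivation:
After byte 1 (0xDE): reg=0x4B
After byte 2 (0xE2): reg=0x56
After byte 3 (0x65): reg=0x99
After byte 4 (0x2F): reg=0x0B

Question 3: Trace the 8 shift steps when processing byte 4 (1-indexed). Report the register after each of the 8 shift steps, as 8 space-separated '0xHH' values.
Answer: 0x6B 0xD6 0xAB 0x51 0xA2 0x43 0x86 0x0B

Derivation:
After byte 1 (0xDE): reg=0x4B
After byte 2 (0xE2): reg=0x56
After byte 3 (0x65): reg=0x99
Register before byte 4: 0x99
After XOR with byte 0x2F: 0xB6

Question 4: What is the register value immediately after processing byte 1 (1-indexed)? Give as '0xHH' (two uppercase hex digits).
After byte 1 (0xDE): reg=0x4B

Answer: 0x4B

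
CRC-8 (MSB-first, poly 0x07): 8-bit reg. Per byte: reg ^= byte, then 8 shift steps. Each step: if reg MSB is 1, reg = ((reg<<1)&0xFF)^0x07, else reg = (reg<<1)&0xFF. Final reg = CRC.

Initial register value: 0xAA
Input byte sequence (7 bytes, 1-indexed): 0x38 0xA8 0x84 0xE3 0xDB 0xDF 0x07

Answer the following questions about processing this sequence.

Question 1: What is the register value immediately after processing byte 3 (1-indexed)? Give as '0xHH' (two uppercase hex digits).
After byte 1 (0x38): reg=0xF7
After byte 2 (0xA8): reg=0x9A
After byte 3 (0x84): reg=0x5A

Answer: 0x5A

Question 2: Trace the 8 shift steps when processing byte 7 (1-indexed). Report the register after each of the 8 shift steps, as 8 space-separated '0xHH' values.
Answer: 0xD5 0xAD 0x5D 0xBA 0x73 0xE6 0xCB 0x91

Derivation:
After byte 1 (0x38): reg=0xF7
After byte 2 (0xA8): reg=0x9A
After byte 3 (0x84): reg=0x5A
After byte 4 (0xE3): reg=0x26
After byte 5 (0xDB): reg=0xFD
After byte 6 (0xDF): reg=0xEE
Register before byte 7: 0xEE
After XOR with byte 0x07: 0xE9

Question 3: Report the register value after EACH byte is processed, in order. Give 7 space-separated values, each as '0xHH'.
0xF7 0x9A 0x5A 0x26 0xFD 0xEE 0x91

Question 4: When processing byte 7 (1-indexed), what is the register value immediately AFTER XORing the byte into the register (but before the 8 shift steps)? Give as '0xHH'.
Answer: 0xE9

Derivation:
Register before byte 7: 0xEE
Byte 7: 0x07
0xEE XOR 0x07 = 0xE9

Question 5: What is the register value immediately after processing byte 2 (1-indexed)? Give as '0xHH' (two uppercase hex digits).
After byte 1 (0x38): reg=0xF7
After byte 2 (0xA8): reg=0x9A

Answer: 0x9A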